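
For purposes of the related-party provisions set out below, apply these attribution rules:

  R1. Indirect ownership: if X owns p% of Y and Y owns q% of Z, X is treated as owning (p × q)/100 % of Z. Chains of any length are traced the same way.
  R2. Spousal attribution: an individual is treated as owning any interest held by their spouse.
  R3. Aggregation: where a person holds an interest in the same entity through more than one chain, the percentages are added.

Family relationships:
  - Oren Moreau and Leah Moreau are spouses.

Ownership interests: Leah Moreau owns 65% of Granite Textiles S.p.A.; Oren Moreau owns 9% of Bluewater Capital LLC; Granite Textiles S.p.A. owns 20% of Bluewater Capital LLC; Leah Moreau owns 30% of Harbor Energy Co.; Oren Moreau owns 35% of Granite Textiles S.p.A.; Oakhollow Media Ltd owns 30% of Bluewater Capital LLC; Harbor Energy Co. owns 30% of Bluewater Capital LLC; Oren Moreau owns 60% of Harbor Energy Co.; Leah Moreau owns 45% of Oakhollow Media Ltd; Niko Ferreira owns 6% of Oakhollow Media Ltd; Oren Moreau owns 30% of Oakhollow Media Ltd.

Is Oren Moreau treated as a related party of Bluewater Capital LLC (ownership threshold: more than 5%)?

By spousal attribution (R2), Oren Moreau is treated as also owning Leah Moreau's interest in Harbor Energy Co, giving 60% + 30% = 90%.
By spousal attribution (R2), Oren Moreau is treated as also owning Leah Moreau's interest in Oakhollow Media Ltd, giving 30% + 45% = 75%.
By spousal attribution (R2), Oren Moreau is treated as also owning Leah Moreau's interest in Granite Textiles S.p.A, giving 35% + 65% = 100%.
Chain via Harbor Energy Co. (R1): 90% × 30% = 27% of Bluewater Capital LLC.
Chain via Oakhollow Media Ltd (R1): 75% × 30% = 22.5% of Bluewater Capital LLC.
Chain via Granite Textiles S.p.A. (R1): 100% × 20% = 20% of Bluewater Capital LLC.
Direct interest in Bluewater Capital LLC: 9%.
Aggregating (R3): 27% + 22.5% + 20% + 9% = 78.5%.
78.5% exceeds the 5% threshold, so Oren is a related party to Bluewater Capital LLC.

Yes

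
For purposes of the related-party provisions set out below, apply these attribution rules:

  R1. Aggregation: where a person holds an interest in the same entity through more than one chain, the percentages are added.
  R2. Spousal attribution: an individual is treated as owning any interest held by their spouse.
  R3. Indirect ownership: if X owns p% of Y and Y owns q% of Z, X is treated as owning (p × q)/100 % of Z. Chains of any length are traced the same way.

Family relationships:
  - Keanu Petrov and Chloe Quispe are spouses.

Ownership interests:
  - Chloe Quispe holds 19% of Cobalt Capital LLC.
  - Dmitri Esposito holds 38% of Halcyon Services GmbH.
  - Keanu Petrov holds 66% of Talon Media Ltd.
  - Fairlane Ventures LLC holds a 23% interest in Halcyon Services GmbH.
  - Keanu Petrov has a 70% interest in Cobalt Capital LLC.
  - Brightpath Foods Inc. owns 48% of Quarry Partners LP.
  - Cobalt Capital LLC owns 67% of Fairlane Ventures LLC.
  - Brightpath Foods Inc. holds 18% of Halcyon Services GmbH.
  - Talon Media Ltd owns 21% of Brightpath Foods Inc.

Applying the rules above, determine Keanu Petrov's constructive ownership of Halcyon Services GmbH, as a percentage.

By spousal attribution (R2), Keanu Petrov is treated as also owning Chloe Quispe's interest in Cobalt Capital LLC, giving 70% + 19% = 89%.
Chain via Cobalt Capital LLC → Fairlane Ventures LLC (R3): 89% × 67% × 23% = 13.7149% of Halcyon Services GmbH.
Chain via Talon Media Ltd → Brightpath Foods Inc. (R3): 66% × 21% × 18% = 2.4948% of Halcyon Services GmbH.
Aggregating (R1): 13.7149% + 2.4948% = 16.2097%.

16.2097%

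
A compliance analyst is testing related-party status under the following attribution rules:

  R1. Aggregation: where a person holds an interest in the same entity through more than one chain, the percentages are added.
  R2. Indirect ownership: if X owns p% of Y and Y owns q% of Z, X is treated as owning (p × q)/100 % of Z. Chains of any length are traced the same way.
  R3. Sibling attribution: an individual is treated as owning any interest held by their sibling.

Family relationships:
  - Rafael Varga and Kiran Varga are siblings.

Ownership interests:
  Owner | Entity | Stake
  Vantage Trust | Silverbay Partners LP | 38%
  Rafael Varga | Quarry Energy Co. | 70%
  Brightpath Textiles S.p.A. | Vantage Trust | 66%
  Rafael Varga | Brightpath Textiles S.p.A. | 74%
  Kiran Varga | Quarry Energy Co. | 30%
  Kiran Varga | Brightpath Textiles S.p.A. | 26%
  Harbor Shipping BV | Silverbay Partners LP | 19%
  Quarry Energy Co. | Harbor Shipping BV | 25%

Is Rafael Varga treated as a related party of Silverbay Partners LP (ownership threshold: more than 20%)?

By sibling attribution (R3), Rafael Varga is treated as also owning Kiran Varga's interest in Quarry Energy Co, giving 70% + 30% = 100%.
By sibling attribution (R3), Rafael Varga is treated as also owning Kiran Varga's interest in Brightpath Textiles S.p.A, giving 74% + 26% = 100%.
Chain via Quarry Energy Co. → Harbor Shipping BV (R2): 100% × 25% × 19% = 4.75% of Silverbay Partners LP.
Chain via Brightpath Textiles S.p.A. → Vantage Trust (R2): 100% × 66% × 38% = 25.08% of Silverbay Partners LP.
Aggregating (R1): 4.75% + 25.08% = 29.83%.
29.83% exceeds the 20% threshold, so Rafael is a related party to Silverbay Partners LP.

Yes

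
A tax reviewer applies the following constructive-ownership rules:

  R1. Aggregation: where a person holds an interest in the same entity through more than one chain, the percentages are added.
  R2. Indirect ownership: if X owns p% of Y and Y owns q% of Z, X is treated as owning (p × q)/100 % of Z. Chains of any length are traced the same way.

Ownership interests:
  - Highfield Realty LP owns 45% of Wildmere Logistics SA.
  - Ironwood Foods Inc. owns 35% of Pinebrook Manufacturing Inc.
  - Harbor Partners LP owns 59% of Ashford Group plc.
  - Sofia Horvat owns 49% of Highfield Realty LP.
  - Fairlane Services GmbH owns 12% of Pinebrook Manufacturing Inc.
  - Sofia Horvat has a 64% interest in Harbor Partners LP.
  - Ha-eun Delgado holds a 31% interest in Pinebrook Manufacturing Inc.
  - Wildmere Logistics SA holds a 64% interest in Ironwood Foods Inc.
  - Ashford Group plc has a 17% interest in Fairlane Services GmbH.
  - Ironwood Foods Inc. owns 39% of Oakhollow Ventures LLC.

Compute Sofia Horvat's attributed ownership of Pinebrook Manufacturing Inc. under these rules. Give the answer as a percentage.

5.709504%

Chain via Harbor Partners LP → Ashford Group plc → Fairlane Services GmbH (R2): 64% × 59% × 17% × 12% = 0.770304% of Pinebrook Manufacturing Inc.
Chain via Highfield Realty LP → Wildmere Logistics SA → Ironwood Foods Inc. (R2): 49% × 45% × 64% × 35% = 4.9392% of Pinebrook Manufacturing Inc.
Aggregating (R1): 0.770304% + 4.9392% = 5.709504%.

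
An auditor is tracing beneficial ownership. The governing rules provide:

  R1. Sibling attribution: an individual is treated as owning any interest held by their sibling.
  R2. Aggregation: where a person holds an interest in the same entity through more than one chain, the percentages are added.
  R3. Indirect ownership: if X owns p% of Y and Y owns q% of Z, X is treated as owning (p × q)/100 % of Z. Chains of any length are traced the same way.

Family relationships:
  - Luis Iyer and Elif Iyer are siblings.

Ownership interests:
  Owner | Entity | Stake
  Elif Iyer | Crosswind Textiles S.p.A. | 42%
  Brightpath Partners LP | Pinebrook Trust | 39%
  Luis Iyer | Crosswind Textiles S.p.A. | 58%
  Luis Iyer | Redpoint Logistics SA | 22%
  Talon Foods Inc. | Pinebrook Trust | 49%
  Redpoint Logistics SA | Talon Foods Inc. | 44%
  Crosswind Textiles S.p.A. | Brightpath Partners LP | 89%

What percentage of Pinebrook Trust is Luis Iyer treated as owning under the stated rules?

By sibling attribution (R1), Luis Iyer is treated as also owning Elif Iyer's interest in Crosswind Textiles S.p.A, giving 58% + 42% = 100%.
Chain via Redpoint Logistics SA → Talon Foods Inc. (R3): 22% × 44% × 49% = 4.7432% of Pinebrook Trust.
Chain via Crosswind Textiles S.p.A. → Brightpath Partners LP (R3): 100% × 89% × 39% = 34.71% of Pinebrook Trust.
Aggregating (R2): 4.7432% + 34.71% = 39.4532%.

39.4532%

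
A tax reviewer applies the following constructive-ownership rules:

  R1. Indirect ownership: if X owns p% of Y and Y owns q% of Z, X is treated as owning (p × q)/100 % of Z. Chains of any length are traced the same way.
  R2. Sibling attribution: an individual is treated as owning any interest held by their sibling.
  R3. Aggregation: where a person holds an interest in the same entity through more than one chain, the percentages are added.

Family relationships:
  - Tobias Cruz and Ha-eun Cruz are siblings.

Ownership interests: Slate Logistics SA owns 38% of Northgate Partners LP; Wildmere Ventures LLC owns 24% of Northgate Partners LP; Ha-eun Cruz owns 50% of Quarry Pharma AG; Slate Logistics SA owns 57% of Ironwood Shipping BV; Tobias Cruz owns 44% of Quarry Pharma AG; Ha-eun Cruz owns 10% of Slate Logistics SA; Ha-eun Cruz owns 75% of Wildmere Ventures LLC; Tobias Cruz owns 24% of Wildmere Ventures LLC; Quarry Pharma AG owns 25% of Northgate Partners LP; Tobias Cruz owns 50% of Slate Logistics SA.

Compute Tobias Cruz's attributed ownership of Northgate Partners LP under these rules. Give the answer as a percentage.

By sibling attribution (R2), Tobias Cruz is treated as also owning Ha-eun Cruz's interest in Wildmere Ventures LLC, giving 24% + 75% = 99%.
By sibling attribution (R2), Tobias Cruz is treated as also owning Ha-eun Cruz's interest in Quarry Pharma AG, giving 44% + 50% = 94%.
By sibling attribution (R2), Tobias Cruz is treated as also owning Ha-eun Cruz's interest in Slate Logistics SA, giving 50% + 10% = 60%.
Chain via Wildmere Ventures LLC (R1): 99% × 24% = 23.76% of Northgate Partners LP.
Chain via Quarry Pharma AG (R1): 94% × 25% = 23.5% of Northgate Partners LP.
Chain via Slate Logistics SA (R1): 60% × 38% = 22.8% of Northgate Partners LP.
Aggregating (R3): 23.76% + 23.5% + 22.8% = 70.06%.

70.06%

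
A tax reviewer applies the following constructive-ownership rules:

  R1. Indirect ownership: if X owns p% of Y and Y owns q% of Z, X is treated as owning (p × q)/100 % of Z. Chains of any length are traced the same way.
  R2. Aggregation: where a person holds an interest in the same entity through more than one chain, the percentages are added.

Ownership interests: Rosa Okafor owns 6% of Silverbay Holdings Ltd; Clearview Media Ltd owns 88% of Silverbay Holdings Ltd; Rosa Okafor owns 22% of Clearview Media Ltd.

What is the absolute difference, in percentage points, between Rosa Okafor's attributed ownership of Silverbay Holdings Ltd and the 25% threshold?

0.36

Chain via Clearview Media Ltd (R1): 22% × 88% = 19.36% of Silverbay Holdings Ltd.
Direct interest in Silverbay Holdings Ltd: 6%.
Aggregating (R2): 19.36% + 6% = 25.36%.
25.36% exceeds the 25% threshold by 0.36 percentage points.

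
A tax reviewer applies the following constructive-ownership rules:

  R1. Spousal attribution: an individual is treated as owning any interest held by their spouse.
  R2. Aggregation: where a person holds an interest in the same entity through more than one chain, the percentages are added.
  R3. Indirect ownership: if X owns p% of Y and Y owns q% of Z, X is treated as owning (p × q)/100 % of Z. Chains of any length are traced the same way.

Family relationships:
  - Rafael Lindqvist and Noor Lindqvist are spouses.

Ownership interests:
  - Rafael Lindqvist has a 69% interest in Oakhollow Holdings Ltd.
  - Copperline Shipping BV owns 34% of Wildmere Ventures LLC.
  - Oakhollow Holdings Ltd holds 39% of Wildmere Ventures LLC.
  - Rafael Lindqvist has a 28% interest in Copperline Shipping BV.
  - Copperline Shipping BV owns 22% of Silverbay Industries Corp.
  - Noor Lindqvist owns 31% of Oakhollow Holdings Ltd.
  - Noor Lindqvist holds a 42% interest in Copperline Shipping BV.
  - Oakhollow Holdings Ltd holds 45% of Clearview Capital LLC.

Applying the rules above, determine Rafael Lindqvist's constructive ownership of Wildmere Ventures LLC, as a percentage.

62.8%

By spousal attribution (R1), Rafael Lindqvist is treated as also owning Noor Lindqvist's interest in Copperline Shipping BV, giving 28% + 42% = 70%.
By spousal attribution (R1), Rafael Lindqvist is treated as also owning Noor Lindqvist's interest in Oakhollow Holdings Ltd, giving 69% + 31% = 100%.
Chain via Copperline Shipping BV (R3): 70% × 34% = 23.8% of Wildmere Ventures LLC.
Chain via Oakhollow Holdings Ltd (R3): 100% × 39% = 39% of Wildmere Ventures LLC.
Aggregating (R2): 23.8% + 39% = 62.8%.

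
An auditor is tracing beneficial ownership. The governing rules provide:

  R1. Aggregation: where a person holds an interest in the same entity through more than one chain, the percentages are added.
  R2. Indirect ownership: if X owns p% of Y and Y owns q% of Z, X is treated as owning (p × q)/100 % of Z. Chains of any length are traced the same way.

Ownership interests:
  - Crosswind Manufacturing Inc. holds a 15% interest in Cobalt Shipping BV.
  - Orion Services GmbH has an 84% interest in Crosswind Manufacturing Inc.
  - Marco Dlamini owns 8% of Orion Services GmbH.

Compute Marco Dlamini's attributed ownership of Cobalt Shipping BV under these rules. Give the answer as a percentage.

Chain via Orion Services GmbH → Crosswind Manufacturing Inc. (R2): 8% × 84% × 15% = 1.008% of Cobalt Shipping BV.

1.008%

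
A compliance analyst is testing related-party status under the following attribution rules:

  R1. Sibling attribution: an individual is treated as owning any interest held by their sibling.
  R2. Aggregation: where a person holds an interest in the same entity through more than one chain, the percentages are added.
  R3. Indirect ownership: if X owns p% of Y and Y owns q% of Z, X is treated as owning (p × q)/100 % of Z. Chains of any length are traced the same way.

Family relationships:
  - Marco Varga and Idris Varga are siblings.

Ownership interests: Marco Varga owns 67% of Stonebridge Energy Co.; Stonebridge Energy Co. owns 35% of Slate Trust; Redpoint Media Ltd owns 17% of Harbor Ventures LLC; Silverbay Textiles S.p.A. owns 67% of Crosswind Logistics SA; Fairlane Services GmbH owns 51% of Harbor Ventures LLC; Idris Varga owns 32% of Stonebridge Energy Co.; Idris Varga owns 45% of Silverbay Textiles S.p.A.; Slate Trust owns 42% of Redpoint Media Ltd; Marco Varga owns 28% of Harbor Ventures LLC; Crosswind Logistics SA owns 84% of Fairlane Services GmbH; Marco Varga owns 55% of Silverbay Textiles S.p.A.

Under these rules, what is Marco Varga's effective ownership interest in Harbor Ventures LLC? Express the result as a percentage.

By sibling attribution (R1), Marco Varga is treated as also owning Idris Varga's interest in Stonebridge Energy Co, giving 67% + 32% = 99%.
By sibling attribution (R1), Marco Varga is treated as also owning Idris Varga's interest in Silverbay Textiles S.p.A, giving 55% + 45% = 100%.
Chain via Stonebridge Energy Co. → Slate Trust → Redpoint Media Ltd (R3): 99% × 35% × 42% × 17% = 2.47401% of Harbor Ventures LLC.
Chain via Silverbay Textiles S.p.A. → Crosswind Logistics SA → Fairlane Services GmbH (R3): 100% × 67% × 84% × 51% = 28.7028% of Harbor Ventures LLC.
Direct interest in Harbor Ventures LLC: 28%.
Aggregating (R2): 2.47401% + 28.7028% + 28% = 59.17681%.

59.17681%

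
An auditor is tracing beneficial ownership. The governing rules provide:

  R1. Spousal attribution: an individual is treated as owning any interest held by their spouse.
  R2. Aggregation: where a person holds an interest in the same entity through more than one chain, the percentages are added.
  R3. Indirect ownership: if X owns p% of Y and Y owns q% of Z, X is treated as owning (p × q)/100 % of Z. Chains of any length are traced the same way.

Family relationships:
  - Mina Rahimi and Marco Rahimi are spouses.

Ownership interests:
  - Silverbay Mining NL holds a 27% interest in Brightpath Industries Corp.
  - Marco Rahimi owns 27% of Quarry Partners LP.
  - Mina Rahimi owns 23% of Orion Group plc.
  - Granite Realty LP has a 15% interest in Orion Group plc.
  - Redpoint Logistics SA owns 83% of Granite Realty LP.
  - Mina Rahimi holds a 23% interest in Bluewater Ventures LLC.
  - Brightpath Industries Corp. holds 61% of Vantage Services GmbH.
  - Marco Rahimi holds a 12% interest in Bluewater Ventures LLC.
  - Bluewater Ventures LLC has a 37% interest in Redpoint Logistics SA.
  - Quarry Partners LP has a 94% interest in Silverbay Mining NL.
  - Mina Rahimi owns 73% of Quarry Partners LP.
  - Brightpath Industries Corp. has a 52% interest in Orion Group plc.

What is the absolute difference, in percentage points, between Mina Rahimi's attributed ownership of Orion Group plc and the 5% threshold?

32.809875

By spousal attribution (R1), Mina Rahimi is treated as also owning Marco Rahimi's interest in Quarry Partners LP, giving 73% + 27% = 100%.
By spousal attribution (R1), Mina Rahimi is treated as also owning Marco Rahimi's interest in Bluewater Ventures LLC, giving 23% + 12% = 35%.
Chain via Quarry Partners LP → Silverbay Mining NL → Brightpath Industries Corp. (R3): 100% × 94% × 27% × 52% = 13.1976% of Orion Group plc.
Chain via Bluewater Ventures LLC → Redpoint Logistics SA → Granite Realty LP (R3): 35% × 37% × 83% × 15% = 1.612275% of Orion Group plc.
Direct interest in Orion Group plc: 23%.
Aggregating (R2): 13.1976% + 1.612275% + 23% = 37.809875%.
37.809875% exceeds the 5% threshold by 32.809875 percentage points.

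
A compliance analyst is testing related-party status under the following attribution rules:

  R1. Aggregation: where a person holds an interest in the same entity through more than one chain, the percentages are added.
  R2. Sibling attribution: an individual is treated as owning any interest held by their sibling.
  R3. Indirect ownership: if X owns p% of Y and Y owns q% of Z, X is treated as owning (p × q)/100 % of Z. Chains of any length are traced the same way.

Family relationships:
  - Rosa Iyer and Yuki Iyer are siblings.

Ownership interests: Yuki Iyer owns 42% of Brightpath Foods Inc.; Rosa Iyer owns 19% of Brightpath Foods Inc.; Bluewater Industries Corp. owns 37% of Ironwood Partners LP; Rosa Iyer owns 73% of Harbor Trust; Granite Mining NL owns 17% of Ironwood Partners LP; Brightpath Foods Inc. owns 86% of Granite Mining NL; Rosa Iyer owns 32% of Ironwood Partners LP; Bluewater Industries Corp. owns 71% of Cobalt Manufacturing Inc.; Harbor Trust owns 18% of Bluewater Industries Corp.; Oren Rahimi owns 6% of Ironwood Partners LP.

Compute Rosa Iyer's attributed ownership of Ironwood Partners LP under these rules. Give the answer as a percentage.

45.78%

By sibling attribution (R2), Rosa Iyer is treated as also owning Yuki Iyer's interest in Brightpath Foods Inc, giving 19% + 42% = 61%.
Chain via Brightpath Foods Inc. → Granite Mining NL (R3): 61% × 86% × 17% = 8.9182% of Ironwood Partners LP.
Chain via Harbor Trust → Bluewater Industries Corp. (R3): 73% × 18% × 37% = 4.8618% of Ironwood Partners LP.
Direct interest in Ironwood Partners LP: 32%.
Aggregating (R1): 8.9182% + 4.8618% + 32% = 45.78%.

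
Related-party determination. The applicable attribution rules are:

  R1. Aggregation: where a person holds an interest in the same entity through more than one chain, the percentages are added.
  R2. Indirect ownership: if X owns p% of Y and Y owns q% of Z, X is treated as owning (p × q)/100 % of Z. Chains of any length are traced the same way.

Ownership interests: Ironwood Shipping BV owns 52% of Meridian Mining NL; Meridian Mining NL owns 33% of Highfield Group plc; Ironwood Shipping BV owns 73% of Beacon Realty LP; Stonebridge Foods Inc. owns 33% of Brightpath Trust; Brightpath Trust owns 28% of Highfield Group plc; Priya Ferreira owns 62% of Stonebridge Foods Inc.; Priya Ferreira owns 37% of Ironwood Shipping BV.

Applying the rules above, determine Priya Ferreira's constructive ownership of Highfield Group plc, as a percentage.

12.078%

Chain via Ironwood Shipping BV → Meridian Mining NL (R2): 37% × 52% × 33% = 6.3492% of Highfield Group plc.
Chain via Stonebridge Foods Inc. → Brightpath Trust (R2): 62% × 33% × 28% = 5.7288% of Highfield Group plc.
Aggregating (R1): 6.3492% + 5.7288% = 12.078%.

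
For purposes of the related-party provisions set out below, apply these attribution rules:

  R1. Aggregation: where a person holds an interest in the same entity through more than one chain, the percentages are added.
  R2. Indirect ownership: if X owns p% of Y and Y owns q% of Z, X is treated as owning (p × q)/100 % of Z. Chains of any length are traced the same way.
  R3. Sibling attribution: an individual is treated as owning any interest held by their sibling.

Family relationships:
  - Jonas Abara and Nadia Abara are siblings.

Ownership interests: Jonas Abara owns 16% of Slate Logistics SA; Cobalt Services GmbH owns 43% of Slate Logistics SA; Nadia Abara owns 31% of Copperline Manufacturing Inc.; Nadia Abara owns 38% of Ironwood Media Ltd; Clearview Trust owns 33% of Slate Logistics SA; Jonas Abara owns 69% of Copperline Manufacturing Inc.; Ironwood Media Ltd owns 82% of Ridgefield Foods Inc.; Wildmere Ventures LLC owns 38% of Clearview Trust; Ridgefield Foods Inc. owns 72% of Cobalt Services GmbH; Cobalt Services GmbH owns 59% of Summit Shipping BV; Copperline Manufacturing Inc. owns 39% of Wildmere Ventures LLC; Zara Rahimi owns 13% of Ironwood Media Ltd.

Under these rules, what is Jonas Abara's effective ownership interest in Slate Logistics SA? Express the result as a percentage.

30.537736%

By sibling attribution (R3), Jonas Abara is treated as also owning Nadia Abara's interest in Copperline Manufacturing Inc, giving 69% + 31% = 100%.
By sibling attribution (R3), Jonas Abara is treated as owning Nadia Abara's 38% interest in Ironwood Media Ltd.
Chain via Copperline Manufacturing Inc. → Wildmere Ventures LLC → Clearview Trust (R2): 100% × 39% × 38% × 33% = 4.8906% of Slate Logistics SA.
Direct interest in Slate Logistics SA: 16%.
Chain via Ironwood Media Ltd → Ridgefield Foods Inc. → Cobalt Services GmbH (R2): 38% × 82% × 72% × 43% = 9.647136% of Slate Logistics SA.
Aggregating (R1): 4.8906% + 16% + 9.647136% = 30.537736%.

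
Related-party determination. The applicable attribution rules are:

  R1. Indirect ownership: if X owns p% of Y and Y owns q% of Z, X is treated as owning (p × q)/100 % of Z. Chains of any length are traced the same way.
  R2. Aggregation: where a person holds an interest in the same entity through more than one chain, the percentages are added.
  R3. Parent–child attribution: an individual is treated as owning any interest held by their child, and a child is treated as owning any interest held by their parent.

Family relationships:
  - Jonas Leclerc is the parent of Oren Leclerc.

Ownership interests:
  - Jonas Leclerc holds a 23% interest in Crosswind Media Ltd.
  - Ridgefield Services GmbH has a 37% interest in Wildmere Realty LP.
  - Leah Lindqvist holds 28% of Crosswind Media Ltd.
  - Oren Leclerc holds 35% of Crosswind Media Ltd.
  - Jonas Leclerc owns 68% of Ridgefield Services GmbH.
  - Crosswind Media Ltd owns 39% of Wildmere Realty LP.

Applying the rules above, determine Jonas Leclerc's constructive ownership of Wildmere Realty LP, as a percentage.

By parent–child attribution (R3), Jonas Leclerc is treated as also owning Oren Leclerc's interest in Crosswind Media Ltd, giving 23% + 35% = 58%.
Chain via Crosswind Media Ltd (R1): 58% × 39% = 22.62% of Wildmere Realty LP.
Chain via Ridgefield Services GmbH (R1): 68% × 37% = 25.16% of Wildmere Realty LP.
Aggregating (R2): 22.62% + 25.16% = 47.78%.

47.78%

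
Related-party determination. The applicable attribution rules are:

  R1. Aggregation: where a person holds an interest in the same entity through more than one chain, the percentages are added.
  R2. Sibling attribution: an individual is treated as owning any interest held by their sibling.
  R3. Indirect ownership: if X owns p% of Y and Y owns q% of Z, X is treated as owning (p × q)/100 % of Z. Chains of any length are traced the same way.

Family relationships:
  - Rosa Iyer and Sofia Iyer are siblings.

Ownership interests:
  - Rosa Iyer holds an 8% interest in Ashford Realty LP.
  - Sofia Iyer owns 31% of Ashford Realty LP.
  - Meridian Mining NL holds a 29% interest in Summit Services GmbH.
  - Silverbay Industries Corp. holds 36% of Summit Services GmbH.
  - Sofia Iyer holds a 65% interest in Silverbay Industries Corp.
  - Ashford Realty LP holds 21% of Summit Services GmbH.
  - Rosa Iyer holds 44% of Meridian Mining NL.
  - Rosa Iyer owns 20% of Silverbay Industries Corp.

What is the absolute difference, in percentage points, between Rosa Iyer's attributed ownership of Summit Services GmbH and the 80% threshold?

28.45

By sibling attribution (R2), Rosa Iyer is treated as also owning Sofia Iyer's interest in Silverbay Industries Corp, giving 20% + 65% = 85%.
By sibling attribution (R2), Rosa Iyer is treated as also owning Sofia Iyer's interest in Ashford Realty LP, giving 8% + 31% = 39%.
Chain via Silverbay Industries Corp. (R3): 85% × 36% = 30.6% of Summit Services GmbH.
Chain via Ashford Realty LP (R3): 39% × 21% = 8.19% of Summit Services GmbH.
Chain via Meridian Mining NL (R3): 44% × 29% = 12.76% of Summit Services GmbH.
Aggregating (R1): 30.6% + 8.19% + 12.76% = 51.55%.
51.55% falls short of the 80% threshold by 28.45 percentage points.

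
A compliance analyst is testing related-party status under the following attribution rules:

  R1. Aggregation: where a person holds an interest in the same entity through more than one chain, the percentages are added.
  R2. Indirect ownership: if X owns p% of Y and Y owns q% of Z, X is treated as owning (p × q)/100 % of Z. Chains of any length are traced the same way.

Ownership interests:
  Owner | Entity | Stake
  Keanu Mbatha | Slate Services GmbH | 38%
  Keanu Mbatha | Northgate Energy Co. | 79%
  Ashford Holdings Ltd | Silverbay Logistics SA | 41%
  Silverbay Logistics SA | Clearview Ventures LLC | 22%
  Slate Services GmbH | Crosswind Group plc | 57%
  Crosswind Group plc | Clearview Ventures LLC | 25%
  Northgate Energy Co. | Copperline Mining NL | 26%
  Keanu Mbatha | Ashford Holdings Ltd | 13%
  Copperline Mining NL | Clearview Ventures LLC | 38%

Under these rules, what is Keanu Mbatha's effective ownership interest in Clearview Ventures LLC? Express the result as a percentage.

Chain via Slate Services GmbH → Crosswind Group plc (R2): 38% × 57% × 25% = 5.415% of Clearview Ventures LLC.
Chain via Ashford Holdings Ltd → Silverbay Logistics SA (R2): 13% × 41% × 22% = 1.1726% of Clearview Ventures LLC.
Chain via Northgate Energy Co. → Copperline Mining NL (R2): 79% × 26% × 38% = 7.8052% of Clearview Ventures LLC.
Aggregating (R1): 5.415% + 1.1726% + 7.8052% = 14.3928%.

14.3928%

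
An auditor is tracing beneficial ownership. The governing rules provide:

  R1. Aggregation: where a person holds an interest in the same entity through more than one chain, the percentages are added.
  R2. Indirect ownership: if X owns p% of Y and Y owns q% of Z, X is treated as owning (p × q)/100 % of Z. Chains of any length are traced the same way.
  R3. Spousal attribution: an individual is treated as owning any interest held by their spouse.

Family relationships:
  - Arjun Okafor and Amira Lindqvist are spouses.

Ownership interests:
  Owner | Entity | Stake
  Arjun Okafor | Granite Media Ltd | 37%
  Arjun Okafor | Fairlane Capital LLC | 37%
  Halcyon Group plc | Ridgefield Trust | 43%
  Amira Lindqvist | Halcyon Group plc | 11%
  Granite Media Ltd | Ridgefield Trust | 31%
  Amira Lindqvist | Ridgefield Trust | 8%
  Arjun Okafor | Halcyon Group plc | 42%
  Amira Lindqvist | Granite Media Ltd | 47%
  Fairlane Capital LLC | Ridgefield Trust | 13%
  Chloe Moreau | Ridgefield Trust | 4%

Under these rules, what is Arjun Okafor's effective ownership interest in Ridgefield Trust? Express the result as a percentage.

By spousal attribution (R3), Arjun Okafor is treated as also owning Amira Lindqvist's interest in Granite Media Ltd, giving 37% + 47% = 84%.
By spousal attribution (R3), Arjun Okafor is treated as also owning Amira Lindqvist's interest in Halcyon Group plc, giving 42% + 11% = 53%.
By spousal attribution (R3), Arjun Okafor is treated as owning Amira Lindqvist's 8% interest in Ridgefield Trust.
Chain via Granite Media Ltd (R2): 84% × 31% = 26.04% of Ridgefield Trust.
Chain via Fairlane Capital LLC (R2): 37% × 13% = 4.81% of Ridgefield Trust.
Chain via Halcyon Group plc (R2): 53% × 43% = 22.79% of Ridgefield Trust.
Direct interest in Ridgefield Trust: 8%.
Aggregating (R1): 26.04% + 4.81% + 22.79% + 8% = 61.64%.

61.64%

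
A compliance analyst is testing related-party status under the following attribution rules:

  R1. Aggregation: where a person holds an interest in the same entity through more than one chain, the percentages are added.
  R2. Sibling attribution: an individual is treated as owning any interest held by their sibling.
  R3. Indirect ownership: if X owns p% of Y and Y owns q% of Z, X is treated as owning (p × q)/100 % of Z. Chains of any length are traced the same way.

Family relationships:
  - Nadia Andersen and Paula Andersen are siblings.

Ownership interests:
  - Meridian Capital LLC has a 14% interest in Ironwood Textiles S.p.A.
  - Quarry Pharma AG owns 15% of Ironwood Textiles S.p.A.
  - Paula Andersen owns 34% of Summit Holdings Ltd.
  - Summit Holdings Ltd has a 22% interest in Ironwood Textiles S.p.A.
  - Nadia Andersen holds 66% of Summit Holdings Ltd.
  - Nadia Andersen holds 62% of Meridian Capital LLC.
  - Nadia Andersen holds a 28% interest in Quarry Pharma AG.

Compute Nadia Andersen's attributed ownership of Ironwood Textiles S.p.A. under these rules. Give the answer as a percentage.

34.88%

By sibling attribution (R2), Nadia Andersen is treated as also owning Paula Andersen's interest in Summit Holdings Ltd, giving 66% + 34% = 100%.
Chain via Meridian Capital LLC (R3): 62% × 14% = 8.68% of Ironwood Textiles S.p.A.
Chain via Quarry Pharma AG (R3): 28% × 15% = 4.2% of Ironwood Textiles S.p.A.
Chain via Summit Holdings Ltd (R3): 100% × 22% = 22% of Ironwood Textiles S.p.A.
Aggregating (R1): 8.68% + 4.2% + 22% = 34.88%.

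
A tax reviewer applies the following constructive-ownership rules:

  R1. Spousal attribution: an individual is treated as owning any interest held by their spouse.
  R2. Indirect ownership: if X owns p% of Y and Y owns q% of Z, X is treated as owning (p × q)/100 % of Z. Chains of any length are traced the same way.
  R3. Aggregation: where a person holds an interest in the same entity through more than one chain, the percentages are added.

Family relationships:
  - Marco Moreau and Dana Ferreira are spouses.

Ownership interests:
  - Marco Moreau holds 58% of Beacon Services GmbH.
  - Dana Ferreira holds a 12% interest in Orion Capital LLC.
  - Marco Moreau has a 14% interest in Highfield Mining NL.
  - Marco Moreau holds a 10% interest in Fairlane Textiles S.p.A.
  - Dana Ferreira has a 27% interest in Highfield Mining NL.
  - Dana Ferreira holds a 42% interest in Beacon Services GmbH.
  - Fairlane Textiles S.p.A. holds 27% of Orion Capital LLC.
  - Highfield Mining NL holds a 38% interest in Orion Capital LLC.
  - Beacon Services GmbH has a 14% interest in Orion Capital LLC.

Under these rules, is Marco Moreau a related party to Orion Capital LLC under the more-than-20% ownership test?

Yes

By spousal attribution (R1), Marco Moreau is treated as also owning Dana Ferreira's interest in Beacon Services GmbH, giving 58% + 42% = 100%.
By spousal attribution (R1), Marco Moreau is treated as also owning Dana Ferreira's interest in Highfield Mining NL, giving 14% + 27% = 41%.
By spousal attribution (R1), Marco Moreau is treated as owning Dana Ferreira's 12% interest in Orion Capital LLC.
Chain via Fairlane Textiles S.p.A. (R2): 10% × 27% = 2.7% of Orion Capital LLC.
Chain via Beacon Services GmbH (R2): 100% × 14% = 14% of Orion Capital LLC.
Chain via Highfield Mining NL (R2): 41% × 38% = 15.58% of Orion Capital LLC.
Direct interest in Orion Capital LLC: 12%.
Aggregating (R3): 2.7% + 14% + 15.58% + 12% = 44.28%.
44.28% exceeds the 20% threshold, so Marco is a related party to Orion Capital LLC.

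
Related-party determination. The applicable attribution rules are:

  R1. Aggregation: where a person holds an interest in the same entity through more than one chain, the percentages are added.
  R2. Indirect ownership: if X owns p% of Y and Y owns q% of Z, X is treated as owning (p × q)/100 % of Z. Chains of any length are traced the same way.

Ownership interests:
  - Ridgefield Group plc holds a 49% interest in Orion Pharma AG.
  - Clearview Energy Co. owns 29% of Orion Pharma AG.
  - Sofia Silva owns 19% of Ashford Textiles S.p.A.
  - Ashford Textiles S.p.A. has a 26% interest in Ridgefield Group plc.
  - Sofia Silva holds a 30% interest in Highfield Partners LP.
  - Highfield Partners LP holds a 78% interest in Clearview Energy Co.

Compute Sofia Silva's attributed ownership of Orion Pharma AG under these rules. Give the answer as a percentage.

9.2066%

Chain via Ashford Textiles S.p.A. → Ridgefield Group plc (R2): 19% × 26% × 49% = 2.4206% of Orion Pharma AG.
Chain via Highfield Partners LP → Clearview Energy Co. (R2): 30% × 78% × 29% = 6.786% of Orion Pharma AG.
Aggregating (R1): 2.4206% + 6.786% = 9.2066%.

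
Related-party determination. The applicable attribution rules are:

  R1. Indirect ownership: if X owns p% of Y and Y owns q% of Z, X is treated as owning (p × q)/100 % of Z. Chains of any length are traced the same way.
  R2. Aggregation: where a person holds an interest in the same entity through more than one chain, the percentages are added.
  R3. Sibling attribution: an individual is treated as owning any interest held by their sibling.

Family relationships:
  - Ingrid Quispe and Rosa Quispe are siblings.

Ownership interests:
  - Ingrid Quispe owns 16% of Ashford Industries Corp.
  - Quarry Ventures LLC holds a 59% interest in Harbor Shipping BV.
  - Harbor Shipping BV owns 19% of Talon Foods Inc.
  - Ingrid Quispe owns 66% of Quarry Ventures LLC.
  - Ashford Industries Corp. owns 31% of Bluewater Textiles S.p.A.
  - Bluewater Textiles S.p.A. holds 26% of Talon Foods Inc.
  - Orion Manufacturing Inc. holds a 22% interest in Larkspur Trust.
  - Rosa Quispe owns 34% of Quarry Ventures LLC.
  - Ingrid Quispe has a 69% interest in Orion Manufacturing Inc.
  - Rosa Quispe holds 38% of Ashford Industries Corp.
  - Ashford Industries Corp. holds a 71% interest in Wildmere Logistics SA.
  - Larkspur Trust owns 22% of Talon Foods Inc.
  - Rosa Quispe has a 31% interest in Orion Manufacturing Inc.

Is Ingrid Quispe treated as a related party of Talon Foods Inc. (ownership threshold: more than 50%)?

No

By sibling attribution (R3), Ingrid Quispe is treated as also owning Rosa Quispe's interest in Orion Manufacturing Inc, giving 69% + 31% = 100%.
By sibling attribution (R3), Ingrid Quispe is treated as also owning Rosa Quispe's interest in Quarry Ventures LLC, giving 66% + 34% = 100%.
By sibling attribution (R3), Ingrid Quispe is treated as also owning Rosa Quispe's interest in Ashford Industries Corp, giving 16% + 38% = 54%.
Chain via Orion Manufacturing Inc. → Larkspur Trust (R1): 100% × 22% × 22% = 4.84% of Talon Foods Inc.
Chain via Quarry Ventures LLC → Harbor Shipping BV (R1): 100% × 59% × 19% = 11.21% of Talon Foods Inc.
Chain via Ashford Industries Corp. → Bluewater Textiles S.p.A. (R1): 54% × 31% × 26% = 4.3524% of Talon Foods Inc.
Aggregating (R2): 4.84% + 11.21% + 4.3524% = 20.4024%.
20.4024% does not exceed the 50% threshold, so Ingrid is not a related party to Talon Foods Inc.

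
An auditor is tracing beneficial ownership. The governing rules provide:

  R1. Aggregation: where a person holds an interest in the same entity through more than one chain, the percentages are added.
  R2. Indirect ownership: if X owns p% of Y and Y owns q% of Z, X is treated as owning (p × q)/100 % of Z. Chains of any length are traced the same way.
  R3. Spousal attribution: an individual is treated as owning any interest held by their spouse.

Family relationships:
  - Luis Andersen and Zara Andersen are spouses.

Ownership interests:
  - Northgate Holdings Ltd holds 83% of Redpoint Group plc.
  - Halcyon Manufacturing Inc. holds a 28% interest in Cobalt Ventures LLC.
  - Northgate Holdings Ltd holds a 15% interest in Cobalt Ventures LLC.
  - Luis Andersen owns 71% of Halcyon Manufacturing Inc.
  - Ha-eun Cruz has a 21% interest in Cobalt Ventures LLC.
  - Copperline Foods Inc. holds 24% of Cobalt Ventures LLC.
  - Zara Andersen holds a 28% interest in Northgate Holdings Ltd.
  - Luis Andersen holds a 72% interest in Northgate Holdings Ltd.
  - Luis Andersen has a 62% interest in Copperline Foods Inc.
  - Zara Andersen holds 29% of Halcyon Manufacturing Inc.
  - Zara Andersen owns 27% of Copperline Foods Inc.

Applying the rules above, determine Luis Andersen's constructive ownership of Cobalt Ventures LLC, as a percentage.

By spousal attribution (R3), Luis Andersen is treated as also owning Zara Andersen's interest in Northgate Holdings Ltd, giving 72% + 28% = 100%.
By spousal attribution (R3), Luis Andersen is treated as also owning Zara Andersen's interest in Halcyon Manufacturing Inc, giving 71% + 29% = 100%.
By spousal attribution (R3), Luis Andersen is treated as also owning Zara Andersen's interest in Copperline Foods Inc, giving 62% + 27% = 89%.
Chain via Northgate Holdings Ltd (R2): 100% × 15% = 15% of Cobalt Ventures LLC.
Chain via Halcyon Manufacturing Inc. (R2): 100% × 28% = 28% of Cobalt Ventures LLC.
Chain via Copperline Foods Inc. (R2): 89% × 24% = 21.36% of Cobalt Ventures LLC.
Aggregating (R1): 15% + 28% + 21.36% = 64.36%.

64.36%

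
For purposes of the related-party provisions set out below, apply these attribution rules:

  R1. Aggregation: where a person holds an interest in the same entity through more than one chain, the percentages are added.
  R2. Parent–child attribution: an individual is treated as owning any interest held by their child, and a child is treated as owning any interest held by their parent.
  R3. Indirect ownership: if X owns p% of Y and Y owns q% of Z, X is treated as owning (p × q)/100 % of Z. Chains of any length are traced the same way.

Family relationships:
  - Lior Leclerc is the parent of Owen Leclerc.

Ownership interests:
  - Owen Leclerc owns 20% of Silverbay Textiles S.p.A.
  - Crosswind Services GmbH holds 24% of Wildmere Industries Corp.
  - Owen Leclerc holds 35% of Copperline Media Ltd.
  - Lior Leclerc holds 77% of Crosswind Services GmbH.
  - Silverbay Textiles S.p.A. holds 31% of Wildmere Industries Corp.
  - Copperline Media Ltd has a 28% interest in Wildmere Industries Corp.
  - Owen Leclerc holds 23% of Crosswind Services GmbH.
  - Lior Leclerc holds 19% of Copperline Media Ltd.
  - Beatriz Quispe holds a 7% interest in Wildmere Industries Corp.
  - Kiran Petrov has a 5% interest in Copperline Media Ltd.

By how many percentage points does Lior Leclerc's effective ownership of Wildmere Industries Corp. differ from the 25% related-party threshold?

By parent–child attribution (R2), Lior Leclerc is treated as also owning Owen Leclerc's interest in Copperline Media Ltd, giving 19% + 35% = 54%.
By parent–child attribution (R2), Lior Leclerc is treated as also owning Owen Leclerc's interest in Crosswind Services GmbH, giving 77% + 23% = 100%.
By parent–child attribution (R2), Lior Leclerc is treated as owning Owen Leclerc's 20% interest in Silverbay Textiles S.p.A.
Chain via Copperline Media Ltd (R3): 54% × 28% = 15.12% of Wildmere Industries Corp.
Chain via Crosswind Services GmbH (R3): 100% × 24% = 24% of Wildmere Industries Corp.
Chain via Silverbay Textiles S.p.A. (R3): 20% × 31% = 6.2% of Wildmere Industries Corp.
Aggregating (R1): 15.12% + 24% + 6.2% = 45.32%.
45.32% exceeds the 25% threshold by 20.32 percentage points.

20.32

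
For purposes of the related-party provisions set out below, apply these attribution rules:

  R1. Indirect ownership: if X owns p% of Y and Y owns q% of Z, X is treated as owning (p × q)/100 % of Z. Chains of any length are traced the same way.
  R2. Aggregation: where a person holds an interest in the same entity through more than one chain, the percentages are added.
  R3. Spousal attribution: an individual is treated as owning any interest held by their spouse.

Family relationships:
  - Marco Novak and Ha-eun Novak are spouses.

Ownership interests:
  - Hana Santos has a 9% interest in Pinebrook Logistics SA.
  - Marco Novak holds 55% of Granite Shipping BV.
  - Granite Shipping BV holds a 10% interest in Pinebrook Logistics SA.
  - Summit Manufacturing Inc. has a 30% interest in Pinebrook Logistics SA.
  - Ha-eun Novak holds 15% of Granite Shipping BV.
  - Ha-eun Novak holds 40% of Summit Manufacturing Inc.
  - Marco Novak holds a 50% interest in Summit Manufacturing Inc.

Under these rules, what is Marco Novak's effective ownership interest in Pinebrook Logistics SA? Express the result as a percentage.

34%

By spousal attribution (R3), Marco Novak is treated as also owning Ha-eun Novak's interest in Granite Shipping BV, giving 55% + 15% = 70%.
By spousal attribution (R3), Marco Novak is treated as also owning Ha-eun Novak's interest in Summit Manufacturing Inc, giving 50% + 40% = 90%.
Chain via Granite Shipping BV (R1): 70% × 10% = 7% of Pinebrook Logistics SA.
Chain via Summit Manufacturing Inc. (R1): 90% × 30% = 27% of Pinebrook Logistics SA.
Aggregating (R2): 7% + 27% = 34%.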